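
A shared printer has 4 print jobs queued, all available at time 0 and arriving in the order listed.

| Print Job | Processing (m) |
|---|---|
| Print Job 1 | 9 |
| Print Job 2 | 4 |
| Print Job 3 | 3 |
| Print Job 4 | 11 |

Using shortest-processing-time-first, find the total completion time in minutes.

53

SPT (increasing processing time): Print Job 3 Print Job 2 Print Job 1 Print Job 4.
Print Job 3: 0→3
Print Job 2: 3→7
Print Job 1: 7→16
Print Job 4: 16→27
Sum = 3+7+16+27 = 53.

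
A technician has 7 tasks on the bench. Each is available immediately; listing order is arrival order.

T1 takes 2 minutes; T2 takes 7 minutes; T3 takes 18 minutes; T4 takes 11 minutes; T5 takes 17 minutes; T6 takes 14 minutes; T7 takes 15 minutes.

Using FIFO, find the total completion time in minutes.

284

FIFO (arrival order): T1 T2 T3 T4 T5 T6 T7.
T1: 0→2
T2: 2→9
T3: 9→27
T4: 27→38
T5: 38→55
T6: 55→69
T7: 69→84
Sum = 2+9+27+38+55+69+84 = 284.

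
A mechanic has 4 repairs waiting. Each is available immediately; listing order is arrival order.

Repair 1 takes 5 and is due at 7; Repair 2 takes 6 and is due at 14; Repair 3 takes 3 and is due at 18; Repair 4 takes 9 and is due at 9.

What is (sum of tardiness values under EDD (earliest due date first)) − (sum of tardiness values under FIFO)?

EDD (increasing due date): Repair 1 Repair 4 Repair 2 Repair 3.
Repair 1: 0→5, due 7, tardiness 0
Repair 4: 5→14, due 9, tardiness 5
Repair 2: 14→20, due 14, tardiness 6
Repair 3: 20→23, due 18, tardiness 5
Sum = 0+5+6+5 = 16.
FIFO (arrival order): Repair 1 Repair 2 Repair 3 Repair 4.
Repair 1: 0→5, due 7, tardiness 0
Repair 2: 5→11, due 14, tardiness 0
Repair 3: 11→14, due 18, tardiness 0
Repair 4: 14→23, due 9, tardiness 14
Sum = 0+0+0+14 = 14.
Difference = 16 − 14 = 2.

2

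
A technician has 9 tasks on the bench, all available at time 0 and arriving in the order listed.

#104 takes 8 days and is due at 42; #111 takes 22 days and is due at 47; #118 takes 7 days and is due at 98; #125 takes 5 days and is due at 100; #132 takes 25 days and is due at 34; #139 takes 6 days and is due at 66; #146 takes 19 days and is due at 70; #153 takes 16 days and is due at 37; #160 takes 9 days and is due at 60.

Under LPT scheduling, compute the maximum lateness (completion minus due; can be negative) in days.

57

LPT (decreasing processing time): #132 #111 #146 #153 #160 #104 #118 #139 #125.
#132: 0→25, due 34, lateness -9
#111: 25→47, due 47, lateness 0
#146: 47→66, due 70, lateness -4
#153: 66→82, due 37, lateness 45
#160: 82→91, due 60, lateness 31
#104: 91→99, due 42, lateness 57
#118: 99→106, due 98, lateness 8
#139: 106→112, due 66, lateness 46
#125: 112→117, due 100, lateness 17
Maximum = 57.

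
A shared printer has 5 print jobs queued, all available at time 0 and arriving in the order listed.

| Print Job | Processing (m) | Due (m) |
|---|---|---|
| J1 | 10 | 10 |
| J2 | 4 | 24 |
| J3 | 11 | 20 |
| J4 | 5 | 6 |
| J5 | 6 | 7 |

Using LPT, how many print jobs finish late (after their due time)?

4

LPT (decreasing processing time): J3 J1 J5 J4 J2.
J3: 0→11, due 20, tardiness 0
J1: 11→21, due 10, tardiness 11
J5: 21→27, due 7, tardiness 20
J4: 27→32, due 6, tardiness 26
J2: 32→36, due 24, tardiness 12
Late print jobs: 4.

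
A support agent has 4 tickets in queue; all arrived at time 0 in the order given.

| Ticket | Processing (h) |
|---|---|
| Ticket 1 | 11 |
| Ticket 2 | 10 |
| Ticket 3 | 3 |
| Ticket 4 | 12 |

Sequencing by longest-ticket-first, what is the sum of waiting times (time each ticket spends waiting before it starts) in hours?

LPT (decreasing processing time): Ticket 4 Ticket 1 Ticket 2 Ticket 3.
Ticket 4: waits 0, runs 0→12
Ticket 1: waits 12, runs 12→23
Ticket 2: waits 23, runs 23→33
Ticket 3: waits 33, runs 33→36
Sum = 0+12+23+33 = 68.

68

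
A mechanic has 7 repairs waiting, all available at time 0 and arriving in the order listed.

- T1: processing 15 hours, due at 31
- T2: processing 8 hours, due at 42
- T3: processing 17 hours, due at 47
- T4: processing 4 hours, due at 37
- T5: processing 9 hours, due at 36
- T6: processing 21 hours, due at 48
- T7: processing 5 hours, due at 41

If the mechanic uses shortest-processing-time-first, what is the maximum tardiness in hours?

31

SPT (increasing processing time): T4 T7 T2 T5 T1 T3 T6.
T4: 0→4, due 37, tardiness 0
T7: 4→9, due 41, tardiness 0
T2: 9→17, due 42, tardiness 0
T5: 17→26, due 36, tardiness 0
T1: 26→41, due 31, tardiness 10
T3: 41→58, due 47, tardiness 11
T6: 58→79, due 48, tardiness 31
Maximum = 31.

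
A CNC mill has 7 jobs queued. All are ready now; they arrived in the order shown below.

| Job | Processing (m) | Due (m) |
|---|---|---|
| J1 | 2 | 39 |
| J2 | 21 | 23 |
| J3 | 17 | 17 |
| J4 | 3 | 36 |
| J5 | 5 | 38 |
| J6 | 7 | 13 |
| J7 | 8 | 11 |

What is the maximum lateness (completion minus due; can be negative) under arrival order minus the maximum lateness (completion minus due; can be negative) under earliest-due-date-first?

FIFO (arrival order): J1 J2 J3 J4 J5 J6 J7.
J1: 0→2, due 39, lateness -37
J2: 2→23, due 23, lateness 0
J3: 23→40, due 17, lateness 23
J4: 40→43, due 36, lateness 7
J5: 43→48, due 38, lateness 10
J6: 48→55, due 13, lateness 42
J7: 55→63, due 11, lateness 52
Maximum = 52.
EDD (increasing due date): J7 J6 J3 J2 J4 J5 J1.
J7: 0→8, due 11, lateness -3
J6: 8→15, due 13, lateness 2
J3: 15→32, due 17, lateness 15
J2: 32→53, due 23, lateness 30
J4: 53→56, due 36, lateness 20
J5: 56→61, due 38, lateness 23
J1: 61→63, due 39, lateness 24
Maximum = 30.
Difference = 52 − 30 = 22.

22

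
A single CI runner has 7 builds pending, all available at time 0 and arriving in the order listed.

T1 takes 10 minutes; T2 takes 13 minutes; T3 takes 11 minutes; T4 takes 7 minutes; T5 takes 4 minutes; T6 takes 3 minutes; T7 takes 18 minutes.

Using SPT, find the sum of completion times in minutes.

197

SPT (increasing processing time): T6 T5 T4 T1 T3 T2 T7.
T6: 0→3
T5: 3→7
T4: 7→14
T1: 14→24
T3: 24→35
T2: 35→48
T7: 48→66
Sum = 3+7+14+24+35+48+66 = 197.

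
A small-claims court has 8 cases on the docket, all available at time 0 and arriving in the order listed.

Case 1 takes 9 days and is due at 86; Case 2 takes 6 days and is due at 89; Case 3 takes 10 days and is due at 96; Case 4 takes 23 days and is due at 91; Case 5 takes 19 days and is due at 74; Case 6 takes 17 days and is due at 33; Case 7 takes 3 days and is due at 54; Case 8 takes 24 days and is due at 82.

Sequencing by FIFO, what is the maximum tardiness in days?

FIFO (arrival order): Case 1 Case 2 Case 3 Case 4 Case 5 Case 6 Case 7 Case 8.
Case 1: 0→9, due 86, tardiness 0
Case 2: 9→15, due 89, tardiness 0
Case 3: 15→25, due 96, tardiness 0
Case 4: 25→48, due 91, tardiness 0
Case 5: 48→67, due 74, tardiness 0
Case 6: 67→84, due 33, tardiness 51
Case 7: 84→87, due 54, tardiness 33
Case 8: 87→111, due 82, tardiness 29
Maximum = 51.

51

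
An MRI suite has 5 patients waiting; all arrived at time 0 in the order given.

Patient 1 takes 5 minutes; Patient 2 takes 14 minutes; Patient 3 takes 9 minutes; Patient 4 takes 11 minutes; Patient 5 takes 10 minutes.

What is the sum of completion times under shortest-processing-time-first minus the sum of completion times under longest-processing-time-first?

-40

SPT (increasing processing time): Patient 1 Patient 3 Patient 5 Patient 4 Patient 2.
Patient 1: 0→5
Patient 3: 5→14
Patient 5: 14→24
Patient 4: 24→35
Patient 2: 35→49
Sum = 5+14+24+35+49 = 127.
LPT (decreasing processing time): Patient 2 Patient 4 Patient 5 Patient 3 Patient 1.
Patient 2: 0→14
Patient 4: 14→25
Patient 5: 25→35
Patient 3: 35→44
Patient 1: 44→49
Sum = 14+25+35+44+49 = 167.
Difference = 127 − 167 = -40.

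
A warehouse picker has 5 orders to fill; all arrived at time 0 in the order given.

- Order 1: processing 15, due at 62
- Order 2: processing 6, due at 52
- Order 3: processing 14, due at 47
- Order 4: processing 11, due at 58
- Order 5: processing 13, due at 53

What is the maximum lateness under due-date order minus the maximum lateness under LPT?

-10

EDD (increasing due date): Order 3 Order 2 Order 5 Order 4 Order 1.
Order 3: 0→14, due 47, lateness -33
Order 2: 14→20, due 52, lateness -32
Order 5: 20→33, due 53, lateness -20
Order 4: 33→44, due 58, lateness -14
Order 1: 44→59, due 62, lateness -3
Maximum = -3.
LPT (decreasing processing time): Order 1 Order 3 Order 5 Order 4 Order 2.
Order 1: 0→15, due 62, lateness -47
Order 3: 15→29, due 47, lateness -18
Order 5: 29→42, due 53, lateness -11
Order 4: 42→53, due 58, lateness -5
Order 2: 53→59, due 52, lateness 7
Maximum = 7.
Difference = -3 − 7 = -10.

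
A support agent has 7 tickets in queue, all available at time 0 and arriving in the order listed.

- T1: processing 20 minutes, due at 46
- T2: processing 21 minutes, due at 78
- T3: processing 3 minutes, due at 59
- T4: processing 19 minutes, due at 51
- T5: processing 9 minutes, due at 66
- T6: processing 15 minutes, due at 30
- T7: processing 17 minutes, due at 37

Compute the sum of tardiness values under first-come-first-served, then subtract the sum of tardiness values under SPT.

FIFO (arrival order): T1 T2 T3 T4 T5 T6 T7.
T1: 0→20, due 46, tardiness 0
T2: 20→41, due 78, tardiness 0
T3: 41→44, due 59, tardiness 0
T4: 44→63, due 51, tardiness 12
T5: 63→72, due 66, tardiness 6
T6: 72→87, due 30, tardiness 57
T7: 87→104, due 37, tardiness 67
Sum = 0+0+0+12+6+57+67 = 142.
SPT (increasing processing time): T3 T5 T6 T7 T4 T1 T2.
T3: 0→3, due 59, tardiness 0
T5: 3→12, due 66, tardiness 0
T6: 12→27, due 30, tardiness 0
T7: 27→44, due 37, tardiness 7
T4: 44→63, due 51, tardiness 12
T1: 63→83, due 46, tardiness 37
T2: 83→104, due 78, tardiness 26
Sum = 0+0+0+7+12+37+26 = 82.
Difference = 142 − 82 = 60.

60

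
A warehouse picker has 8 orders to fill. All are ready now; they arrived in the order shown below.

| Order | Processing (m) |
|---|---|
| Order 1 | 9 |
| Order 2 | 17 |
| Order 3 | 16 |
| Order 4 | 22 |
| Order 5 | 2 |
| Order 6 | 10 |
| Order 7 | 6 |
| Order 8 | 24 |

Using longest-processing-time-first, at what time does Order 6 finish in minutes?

89

LPT (decreasing processing time): Order 8 Order 4 Order 2 Order 3 Order 6 Order 1 Order 7 Order 5.
Order 8: 0→24
Order 4: 24→46
Order 2: 46→63
Order 3: 63→79
Order 6: 79→89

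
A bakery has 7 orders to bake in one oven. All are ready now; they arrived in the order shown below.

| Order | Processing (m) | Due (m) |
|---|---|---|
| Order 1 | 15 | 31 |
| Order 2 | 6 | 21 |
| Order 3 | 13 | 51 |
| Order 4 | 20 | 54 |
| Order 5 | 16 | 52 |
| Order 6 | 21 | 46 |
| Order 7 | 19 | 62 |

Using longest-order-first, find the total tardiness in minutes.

226

LPT (decreasing processing time): Order 6 Order 4 Order 7 Order 5 Order 1 Order 3 Order 2.
Order 6: 0→21, due 46, tardiness 0
Order 4: 21→41, due 54, tardiness 0
Order 7: 41→60, due 62, tardiness 0
Order 5: 60→76, due 52, tardiness 24
Order 1: 76→91, due 31, tardiness 60
Order 3: 91→104, due 51, tardiness 53
Order 2: 104→110, due 21, tardiness 89
Sum = 0+0+0+24+60+53+89 = 226.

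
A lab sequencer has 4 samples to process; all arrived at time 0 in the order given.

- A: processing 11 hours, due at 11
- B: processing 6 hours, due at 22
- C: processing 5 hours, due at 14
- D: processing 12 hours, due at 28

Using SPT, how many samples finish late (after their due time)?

2

SPT (increasing processing time): C B A D.
C: 0→5, due 14, tardiness 0
B: 5→11, due 22, tardiness 0
A: 11→22, due 11, tardiness 11
D: 22→34, due 28, tardiness 6
Late samples: 2.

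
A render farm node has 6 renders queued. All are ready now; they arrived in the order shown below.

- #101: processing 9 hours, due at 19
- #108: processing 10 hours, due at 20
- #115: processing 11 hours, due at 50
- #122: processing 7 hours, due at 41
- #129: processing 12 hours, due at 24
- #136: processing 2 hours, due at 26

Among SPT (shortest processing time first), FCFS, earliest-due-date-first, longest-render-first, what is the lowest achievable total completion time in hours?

SPT (increasing processing time): #136 #122 #101 #108 #115 #129.
#136: 0→2
#122: 2→9
#101: 9→18
#108: 18→28
#115: 28→39
#129: 39→51
Sum = 2+9+18+28+39+51 = 147.
FIFO (arrival order): #101 #108 #115 #122 #129 #136.
#101: 0→9
#108: 9→19
#115: 19→30
#122: 30→37
#129: 37→49
#136: 49→51
Sum = 9+19+30+37+49+51 = 195.
EDD (increasing due date): #101 #108 #129 #136 #122 #115.
#101: 0→9
#108: 9→19
#129: 19→31
#136: 31→33
#122: 33→40
#115: 40→51
Sum = 9+19+31+33+40+51 = 183.
LPT (decreasing processing time): #129 #115 #108 #101 #122 #136.
#129: 0→12
#115: 12→23
#108: 23→33
#101: 33→42
#122: 42→49
#136: 49→51
Sum = 12+23+33+42+49+51 = 210.
SPT 147, FIFO 195, EDD 183, LPT 210 → minimum 147.

147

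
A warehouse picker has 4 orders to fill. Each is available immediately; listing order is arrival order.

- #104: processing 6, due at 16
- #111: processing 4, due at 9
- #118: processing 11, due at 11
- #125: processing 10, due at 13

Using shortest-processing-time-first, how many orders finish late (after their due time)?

SPT (increasing processing time): #111 #104 #125 #118.
#111: 0→4, due 9, tardiness 0
#104: 4→10, due 16, tardiness 0
#125: 10→20, due 13, tardiness 7
#118: 20→31, due 11, tardiness 20
Late orders: 2.

2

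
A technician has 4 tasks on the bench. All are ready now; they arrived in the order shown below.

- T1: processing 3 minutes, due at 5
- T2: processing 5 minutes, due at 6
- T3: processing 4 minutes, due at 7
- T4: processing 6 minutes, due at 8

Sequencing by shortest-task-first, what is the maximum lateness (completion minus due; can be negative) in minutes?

10

SPT (increasing processing time): T1 T3 T2 T4.
T1: 0→3, due 5, lateness -2
T3: 3→7, due 7, lateness 0
T2: 7→12, due 6, lateness 6
T4: 12→18, due 8, lateness 10
Maximum = 10.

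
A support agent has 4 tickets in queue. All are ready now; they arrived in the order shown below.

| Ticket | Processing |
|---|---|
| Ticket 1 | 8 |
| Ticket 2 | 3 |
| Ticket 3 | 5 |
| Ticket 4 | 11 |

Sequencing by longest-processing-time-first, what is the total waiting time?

54

LPT (decreasing processing time): Ticket 4 Ticket 1 Ticket 3 Ticket 2.
Ticket 4: waits 0, runs 0→11
Ticket 1: waits 11, runs 11→19
Ticket 3: waits 19, runs 19→24
Ticket 2: waits 24, runs 24→27
Sum = 0+11+19+24 = 54.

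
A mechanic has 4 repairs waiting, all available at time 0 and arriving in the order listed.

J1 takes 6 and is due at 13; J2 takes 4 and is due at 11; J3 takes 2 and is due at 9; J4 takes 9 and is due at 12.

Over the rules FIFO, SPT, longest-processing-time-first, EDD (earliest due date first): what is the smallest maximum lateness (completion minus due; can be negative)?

8

FIFO (arrival order): J1 J2 J3 J4.
J1: 0→6, due 13, lateness -7
J2: 6→10, due 11, lateness -1
J3: 10→12, due 9, lateness 3
J4: 12→21, due 12, lateness 9
Maximum = 9.
SPT (increasing processing time): J3 J2 J1 J4.
J3: 0→2, due 9, lateness -7
J2: 2→6, due 11, lateness -5
J1: 6→12, due 13, lateness -1
J4: 12→21, due 12, lateness 9
Maximum = 9.
LPT (decreasing processing time): J4 J1 J2 J3.
J4: 0→9, due 12, lateness -3
J1: 9→15, due 13, lateness 2
J2: 15→19, due 11, lateness 8
J3: 19→21, due 9, lateness 12
Maximum = 12.
EDD (increasing due date): J3 J2 J4 J1.
J3: 0→2, due 9, lateness -7
J2: 2→6, due 11, lateness -5
J4: 6→15, due 12, lateness 3
J1: 15→21, due 13, lateness 8
Maximum = 8.
FIFO 9, SPT 9, LPT 12, EDD 8 → minimum 8.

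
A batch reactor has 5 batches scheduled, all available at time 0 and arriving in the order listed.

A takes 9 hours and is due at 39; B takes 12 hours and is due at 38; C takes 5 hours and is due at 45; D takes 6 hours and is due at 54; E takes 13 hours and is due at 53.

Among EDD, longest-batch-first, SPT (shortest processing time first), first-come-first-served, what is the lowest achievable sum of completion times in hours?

EDD (increasing due date): B A C E D.
B: 0→12
A: 12→21
C: 21→26
E: 26→39
D: 39→45
Sum = 12+21+26+39+45 = 143.
LPT (decreasing processing time): E B A D C.
E: 0→13
B: 13→25
A: 25→34
D: 34→40
C: 40→45
Sum = 13+25+34+40+45 = 157.
SPT (increasing processing time): C D A B E.
C: 0→5
D: 5→11
A: 11→20
B: 20→32
E: 32→45
Sum = 5+11+20+32+45 = 113.
FIFO (arrival order): A B C D E.
A: 0→9
B: 9→21
C: 21→26
D: 26→32
E: 32→45
Sum = 9+21+26+32+45 = 133.
EDD 143, LPT 157, SPT 113, FIFO 133 → minimum 113.

113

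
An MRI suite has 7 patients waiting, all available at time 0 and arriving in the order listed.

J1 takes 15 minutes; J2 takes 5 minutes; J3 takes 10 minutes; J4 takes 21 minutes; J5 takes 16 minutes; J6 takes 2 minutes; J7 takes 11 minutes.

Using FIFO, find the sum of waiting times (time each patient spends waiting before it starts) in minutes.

FIFO (arrival order): J1 J2 J3 J4 J5 J6 J7.
J1: waits 0, runs 0→15
J2: waits 15, runs 15→20
J3: waits 20, runs 20→30
J4: waits 30, runs 30→51
J5: waits 51, runs 51→67
J6: waits 67, runs 67→69
J7: waits 69, runs 69→80
Sum = 0+15+20+30+51+67+69 = 252.

252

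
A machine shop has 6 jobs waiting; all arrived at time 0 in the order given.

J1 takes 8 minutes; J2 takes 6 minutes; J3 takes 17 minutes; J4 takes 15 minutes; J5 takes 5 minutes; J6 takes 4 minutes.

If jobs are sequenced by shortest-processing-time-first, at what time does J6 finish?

SPT (increasing processing time): J6 J5 J2 J1 J4 J3.
J6: 0→4

4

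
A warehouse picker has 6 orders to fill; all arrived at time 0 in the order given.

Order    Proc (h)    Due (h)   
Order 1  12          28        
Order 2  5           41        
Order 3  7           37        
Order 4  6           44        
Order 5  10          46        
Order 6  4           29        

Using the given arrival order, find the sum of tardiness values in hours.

15

FIFO (arrival order): Order 1 Order 2 Order 3 Order 4 Order 5 Order 6.
Order 1: 0→12, due 28, tardiness 0
Order 2: 12→17, due 41, tardiness 0
Order 3: 17→24, due 37, tardiness 0
Order 4: 24→30, due 44, tardiness 0
Order 5: 30→40, due 46, tardiness 0
Order 6: 40→44, due 29, tardiness 15
Sum = 0+0+0+0+0+15 = 15.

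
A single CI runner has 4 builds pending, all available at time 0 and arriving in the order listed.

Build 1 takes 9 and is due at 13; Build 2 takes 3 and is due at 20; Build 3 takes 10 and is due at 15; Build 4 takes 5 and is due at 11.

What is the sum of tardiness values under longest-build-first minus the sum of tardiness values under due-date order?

9

LPT (decreasing processing time): Build 3 Build 1 Build 4 Build 2.
Build 3: 0→10, due 15, tardiness 0
Build 1: 10→19, due 13, tardiness 6
Build 4: 19→24, due 11, tardiness 13
Build 2: 24→27, due 20, tardiness 7
Sum = 0+6+13+7 = 26.
EDD (increasing due date): Build 4 Build 1 Build 3 Build 2.
Build 4: 0→5, due 11, tardiness 0
Build 1: 5→14, due 13, tardiness 1
Build 3: 14→24, due 15, tardiness 9
Build 2: 24→27, due 20, tardiness 7
Sum = 0+1+9+7 = 17.
Difference = 26 − 17 = 9.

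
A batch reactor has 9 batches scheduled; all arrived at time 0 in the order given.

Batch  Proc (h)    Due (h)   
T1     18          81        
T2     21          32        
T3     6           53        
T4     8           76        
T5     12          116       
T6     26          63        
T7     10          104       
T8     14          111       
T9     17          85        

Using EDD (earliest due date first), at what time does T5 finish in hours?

132

EDD (increasing due date): T2 T3 T6 T4 T1 T9 T7 T8 T5.
T2: 0→21
T3: 21→27
T6: 27→53
T4: 53→61
T1: 61→79
T9: 79→96
T7: 96→106
T8: 106→120
T5: 120→132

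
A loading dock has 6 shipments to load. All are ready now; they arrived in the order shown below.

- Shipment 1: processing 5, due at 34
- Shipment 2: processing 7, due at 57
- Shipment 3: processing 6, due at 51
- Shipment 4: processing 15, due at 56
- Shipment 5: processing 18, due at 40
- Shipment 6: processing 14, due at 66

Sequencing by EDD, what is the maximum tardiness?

EDD (increasing due date): Shipment 1 Shipment 5 Shipment 3 Shipment 4 Shipment 2 Shipment 6.
Shipment 1: 0→5, due 34, tardiness 0
Shipment 5: 5→23, due 40, tardiness 0
Shipment 3: 23→29, due 51, tardiness 0
Shipment 4: 29→44, due 56, tardiness 0
Shipment 2: 44→51, due 57, tardiness 0
Shipment 6: 51→65, due 66, tardiness 0
Maximum = 0.

0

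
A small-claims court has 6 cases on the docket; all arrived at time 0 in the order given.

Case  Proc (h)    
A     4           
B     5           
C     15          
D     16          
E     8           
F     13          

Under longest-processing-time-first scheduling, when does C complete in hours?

LPT (decreasing processing time): D C F E B A.
D: 0→16
C: 16→31

31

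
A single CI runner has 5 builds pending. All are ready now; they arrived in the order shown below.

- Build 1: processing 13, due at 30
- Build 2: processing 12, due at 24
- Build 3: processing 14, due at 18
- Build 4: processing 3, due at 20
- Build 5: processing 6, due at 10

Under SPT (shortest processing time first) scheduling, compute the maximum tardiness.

SPT (increasing processing time): Build 4 Build 5 Build 2 Build 1 Build 3.
Build 4: 0→3, due 20, tardiness 0
Build 5: 3→9, due 10, tardiness 0
Build 2: 9→21, due 24, tardiness 0
Build 1: 21→34, due 30, tardiness 4
Build 3: 34→48, due 18, tardiness 30
Maximum = 30.

30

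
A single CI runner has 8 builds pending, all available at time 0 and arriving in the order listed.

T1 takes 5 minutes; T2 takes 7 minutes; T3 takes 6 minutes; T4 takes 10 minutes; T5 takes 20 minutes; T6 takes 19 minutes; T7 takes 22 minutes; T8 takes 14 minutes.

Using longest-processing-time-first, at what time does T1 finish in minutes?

LPT (decreasing processing time): T7 T5 T6 T8 T4 T2 T3 T1.
T7: 0→22
T5: 22→42
T6: 42→61
T8: 61→75
T4: 75→85
T2: 85→92
T3: 92→98
T1: 98→103

103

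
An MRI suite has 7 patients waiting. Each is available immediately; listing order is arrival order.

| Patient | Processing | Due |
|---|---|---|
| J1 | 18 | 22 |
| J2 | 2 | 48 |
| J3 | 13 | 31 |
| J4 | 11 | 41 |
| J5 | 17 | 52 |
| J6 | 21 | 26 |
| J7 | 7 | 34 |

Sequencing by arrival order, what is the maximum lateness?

FIFO (arrival order): J1 J2 J3 J4 J5 J6 J7.
J1: 0→18, due 22, lateness -4
J2: 18→20, due 48, lateness -28
J3: 20→33, due 31, lateness 2
J4: 33→44, due 41, lateness 3
J5: 44→61, due 52, lateness 9
J6: 61→82, due 26, lateness 56
J7: 82→89, due 34, lateness 55
Maximum = 56.

56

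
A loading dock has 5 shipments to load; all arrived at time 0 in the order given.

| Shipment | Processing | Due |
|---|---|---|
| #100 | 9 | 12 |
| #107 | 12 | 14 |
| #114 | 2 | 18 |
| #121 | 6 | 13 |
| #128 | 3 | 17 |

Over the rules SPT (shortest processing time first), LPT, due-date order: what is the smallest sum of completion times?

70

SPT (increasing processing time): #114 #128 #121 #100 #107.
#114: 0→2
#128: 2→5
#121: 5→11
#100: 11→20
#107: 20→32
Sum = 2+5+11+20+32 = 70.
LPT (decreasing processing time): #107 #100 #121 #128 #114.
#107: 0→12
#100: 12→21
#121: 21→27
#128: 27→30
#114: 30→32
Sum = 12+21+27+30+32 = 122.
EDD (increasing due date): #100 #121 #107 #128 #114.
#100: 0→9
#121: 9→15
#107: 15→27
#128: 27→30
#114: 30→32
Sum = 9+15+27+30+32 = 113.
SPT 70, LPT 122, EDD 113 → minimum 70.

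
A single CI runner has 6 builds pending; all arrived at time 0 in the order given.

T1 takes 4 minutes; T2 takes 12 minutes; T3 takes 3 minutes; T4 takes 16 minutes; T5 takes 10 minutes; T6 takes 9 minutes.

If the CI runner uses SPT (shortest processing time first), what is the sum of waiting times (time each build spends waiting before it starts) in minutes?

90

SPT (increasing processing time): T3 T1 T6 T5 T2 T4.
T3: waits 0, runs 0→3
T1: waits 3, runs 3→7
T6: waits 7, runs 7→16
T5: waits 16, runs 16→26
T2: waits 26, runs 26→38
T4: waits 38, runs 38→54
Sum = 0+3+7+16+26+38 = 90.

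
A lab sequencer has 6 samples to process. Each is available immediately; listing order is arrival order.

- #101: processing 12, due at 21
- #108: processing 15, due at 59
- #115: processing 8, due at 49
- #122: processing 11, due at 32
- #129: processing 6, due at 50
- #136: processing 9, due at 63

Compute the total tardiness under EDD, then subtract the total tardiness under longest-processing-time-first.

-29

EDD (increasing due date): #101 #122 #115 #129 #108 #136.
#101: 0→12, due 21, tardiness 0
#122: 12→23, due 32, tardiness 0
#115: 23→31, due 49, tardiness 0
#129: 31→37, due 50, tardiness 0
#108: 37→52, due 59, tardiness 0
#136: 52→61, due 63, tardiness 0
Sum = 0+0+0+0+0+0 = 0.
LPT (decreasing processing time): #108 #101 #122 #136 #115 #129.
#108: 0→15, due 59, tardiness 0
#101: 15→27, due 21, tardiness 6
#122: 27→38, due 32, tardiness 6
#136: 38→47, due 63, tardiness 0
#115: 47→55, due 49, tardiness 6
#129: 55→61, due 50, tardiness 11
Sum = 0+6+6+0+6+11 = 29.
Difference = 0 − 29 = -29.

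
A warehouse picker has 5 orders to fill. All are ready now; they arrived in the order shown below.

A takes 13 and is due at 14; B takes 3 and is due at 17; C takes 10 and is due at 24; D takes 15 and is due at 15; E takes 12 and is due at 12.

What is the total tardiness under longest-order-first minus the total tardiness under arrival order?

35

LPT (decreasing processing time): D A E C B.
D: 0→15, due 15, tardiness 0
A: 15→28, due 14, tardiness 14
E: 28→40, due 12, tardiness 28
C: 40→50, due 24, tardiness 26
B: 50→53, due 17, tardiness 36
Sum = 0+14+28+26+36 = 104.
FIFO (arrival order): A B C D E.
A: 0→13, due 14, tardiness 0
B: 13→16, due 17, tardiness 0
C: 16→26, due 24, tardiness 2
D: 26→41, due 15, tardiness 26
E: 41→53, due 12, tardiness 41
Sum = 0+0+2+26+41 = 69.
Difference = 104 − 69 = 35.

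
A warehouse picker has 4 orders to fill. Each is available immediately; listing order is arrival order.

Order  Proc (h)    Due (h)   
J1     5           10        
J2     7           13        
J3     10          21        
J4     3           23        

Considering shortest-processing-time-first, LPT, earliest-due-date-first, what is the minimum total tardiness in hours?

SPT (increasing processing time): J4 J1 J2 J3.
J4: 0→3, due 23, tardiness 0
J1: 3→8, due 10, tardiness 0
J2: 8→15, due 13, tardiness 2
J3: 15→25, due 21, tardiness 4
Sum = 0+0+2+4 = 6.
LPT (decreasing processing time): J3 J2 J1 J4.
J3: 0→10, due 21, tardiness 0
J2: 10→17, due 13, tardiness 4
J1: 17→22, due 10, tardiness 12
J4: 22→25, due 23, tardiness 2
Sum = 0+4+12+2 = 18.
EDD (increasing due date): J1 J2 J3 J4.
J1: 0→5, due 10, tardiness 0
J2: 5→12, due 13, tardiness 0
J3: 12→22, due 21, tardiness 1
J4: 22→25, due 23, tardiness 2
Sum = 0+0+1+2 = 3.
SPT 6, LPT 18, EDD 3 → minimum 3.

3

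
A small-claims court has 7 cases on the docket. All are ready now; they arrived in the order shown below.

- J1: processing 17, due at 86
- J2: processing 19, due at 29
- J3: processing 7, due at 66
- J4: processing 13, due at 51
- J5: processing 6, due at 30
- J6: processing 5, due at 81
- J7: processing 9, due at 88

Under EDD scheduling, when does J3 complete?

45

EDD (increasing due date): J2 J5 J4 J3 J6 J1 J7.
J2: 0→19
J5: 19→25
J4: 25→38
J3: 38→45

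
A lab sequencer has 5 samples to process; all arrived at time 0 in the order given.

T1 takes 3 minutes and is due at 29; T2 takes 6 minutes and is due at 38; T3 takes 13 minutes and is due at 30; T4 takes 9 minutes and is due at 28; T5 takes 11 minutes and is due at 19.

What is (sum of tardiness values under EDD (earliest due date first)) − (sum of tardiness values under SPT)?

EDD (increasing due date): T5 T4 T1 T3 T2.
T5: 0→11, due 19, tardiness 0
T4: 11→20, due 28, tardiness 0
T1: 20→23, due 29, tardiness 0
T3: 23→36, due 30, tardiness 6
T2: 36→42, due 38, tardiness 4
Sum = 0+0+0+6+4 = 10.
SPT (increasing processing time): T1 T2 T4 T5 T3.
T1: 0→3, due 29, tardiness 0
T2: 3→9, due 38, tardiness 0
T4: 9→18, due 28, tardiness 0
T5: 18→29, due 19, tardiness 10
T3: 29→42, due 30, tardiness 12
Sum = 0+0+0+10+12 = 22.
Difference = 10 − 22 = -12.

-12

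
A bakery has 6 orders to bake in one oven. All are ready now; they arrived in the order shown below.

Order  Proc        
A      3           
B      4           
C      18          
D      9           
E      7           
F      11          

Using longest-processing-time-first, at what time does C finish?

18

LPT (decreasing processing time): C F D E B A.
C: 0→18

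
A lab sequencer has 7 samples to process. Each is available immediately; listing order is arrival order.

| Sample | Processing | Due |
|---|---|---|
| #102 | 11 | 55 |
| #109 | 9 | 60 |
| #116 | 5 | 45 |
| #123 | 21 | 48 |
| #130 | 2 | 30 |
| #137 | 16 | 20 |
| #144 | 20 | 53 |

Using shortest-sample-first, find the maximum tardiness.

SPT (increasing processing time): #130 #116 #109 #102 #137 #144 #123.
#130: 0→2, due 30, tardiness 0
#116: 2→7, due 45, tardiness 0
#109: 7→16, due 60, tardiness 0
#102: 16→27, due 55, tardiness 0
#137: 27→43, due 20, tardiness 23
#144: 43→63, due 53, tardiness 10
#123: 63→84, due 48, tardiness 36
Maximum = 36.

36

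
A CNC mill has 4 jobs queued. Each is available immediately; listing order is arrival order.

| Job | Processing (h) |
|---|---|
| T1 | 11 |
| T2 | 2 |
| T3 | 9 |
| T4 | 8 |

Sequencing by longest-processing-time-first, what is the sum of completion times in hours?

LPT (decreasing processing time): T1 T3 T4 T2.
T1: 0→11
T3: 11→20
T4: 20→28
T2: 28→30
Sum = 11+20+28+30 = 89.

89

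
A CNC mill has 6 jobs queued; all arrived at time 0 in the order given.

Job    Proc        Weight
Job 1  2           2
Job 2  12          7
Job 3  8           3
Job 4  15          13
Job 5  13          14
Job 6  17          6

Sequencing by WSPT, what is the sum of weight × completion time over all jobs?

1448

WSPT (decreasing weight/processing-time ratio): Job 5 Job 1 Job 4 Job 2 Job 3 Job 6.
Job 5: finishes 13, weight 14, w·C = 182
Job 1: finishes 15, weight 2, w·C = 30
Job 4: finishes 30, weight 13, w·C = 390
Job 2: finishes 42, weight 7, w·C = 294
Job 3: finishes 50, weight 3, w·C = 150
Job 6: finishes 67, weight 6, w·C = 402
Sum = 182+30+390+294+150+402 = 1448.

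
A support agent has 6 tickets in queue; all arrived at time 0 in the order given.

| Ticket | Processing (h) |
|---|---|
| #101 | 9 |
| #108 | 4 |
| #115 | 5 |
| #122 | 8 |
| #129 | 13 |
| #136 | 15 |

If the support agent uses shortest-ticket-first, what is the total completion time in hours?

SPT (increasing processing time): #108 #115 #122 #101 #129 #136.
#108: 0→4
#115: 4→9
#122: 9→17
#101: 17→26
#129: 26→39
#136: 39→54
Sum = 4+9+17+26+39+54 = 149.

149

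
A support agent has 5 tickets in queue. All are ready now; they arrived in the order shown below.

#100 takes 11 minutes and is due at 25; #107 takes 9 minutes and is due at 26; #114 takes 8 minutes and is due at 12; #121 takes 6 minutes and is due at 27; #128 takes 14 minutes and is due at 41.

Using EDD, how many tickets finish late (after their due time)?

3

EDD (increasing due date): #114 #100 #107 #121 #128.
#114: 0→8, due 12, tardiness 0
#100: 8→19, due 25, tardiness 0
#107: 19→28, due 26, tardiness 2
#121: 28→34, due 27, tardiness 7
#128: 34→48, due 41, tardiness 7
Late tickets: 3.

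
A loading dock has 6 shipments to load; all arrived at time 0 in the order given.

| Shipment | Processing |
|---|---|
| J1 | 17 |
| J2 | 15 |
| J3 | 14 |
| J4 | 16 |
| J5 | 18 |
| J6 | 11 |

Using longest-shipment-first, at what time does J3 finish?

80

LPT (decreasing processing time): J5 J1 J4 J2 J3 J6.
J5: 0→18
J1: 18→35
J4: 35→51
J2: 51→66
J3: 66→80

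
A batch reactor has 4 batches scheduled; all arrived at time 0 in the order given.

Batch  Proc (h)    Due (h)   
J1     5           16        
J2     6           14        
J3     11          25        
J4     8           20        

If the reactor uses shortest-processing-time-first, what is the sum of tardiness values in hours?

SPT (increasing processing time): J1 J2 J4 J3.
J1: 0→5, due 16, tardiness 0
J2: 5→11, due 14, tardiness 0
J4: 11→19, due 20, tardiness 0
J3: 19→30, due 25, tardiness 5
Sum = 0+0+0+5 = 5.

5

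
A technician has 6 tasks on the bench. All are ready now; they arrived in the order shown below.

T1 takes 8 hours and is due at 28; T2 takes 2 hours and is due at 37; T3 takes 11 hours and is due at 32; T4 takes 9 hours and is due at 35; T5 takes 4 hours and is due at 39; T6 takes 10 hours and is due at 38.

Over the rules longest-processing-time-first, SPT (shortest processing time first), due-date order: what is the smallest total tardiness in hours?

7

LPT (decreasing processing time): T3 T6 T4 T1 T5 T2.
T3: 0→11, due 32, tardiness 0
T6: 11→21, due 38, tardiness 0
T4: 21→30, due 35, tardiness 0
T1: 30→38, due 28, tardiness 10
T5: 38→42, due 39, tardiness 3
T2: 42→44, due 37, tardiness 7
Sum = 0+0+0+10+3+7 = 20.
SPT (increasing processing time): T2 T5 T1 T4 T6 T3.
T2: 0→2, due 37, tardiness 0
T5: 2→6, due 39, tardiness 0
T1: 6→14, due 28, tardiness 0
T4: 14→23, due 35, tardiness 0
T6: 23→33, due 38, tardiness 0
T3: 33→44, due 32, tardiness 12
Sum = 0+0+0+0+0+12 = 12.
EDD (increasing due date): T1 T3 T4 T2 T6 T5.
T1: 0→8, due 28, tardiness 0
T3: 8→19, due 32, tardiness 0
T4: 19→28, due 35, tardiness 0
T2: 28→30, due 37, tardiness 0
T6: 30→40, due 38, tardiness 2
T5: 40→44, due 39, tardiness 5
Sum = 0+0+0+0+2+5 = 7.
LPT 20, SPT 12, EDD 7 → minimum 7.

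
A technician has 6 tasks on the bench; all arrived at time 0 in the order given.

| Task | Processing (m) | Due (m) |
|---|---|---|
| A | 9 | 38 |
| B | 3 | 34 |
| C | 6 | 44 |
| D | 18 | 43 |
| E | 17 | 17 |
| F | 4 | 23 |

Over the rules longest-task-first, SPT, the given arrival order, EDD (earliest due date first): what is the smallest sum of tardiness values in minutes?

LPT (decreasing processing time): D E A C F B.
D: 0→18, due 43, tardiness 0
E: 18→35, due 17, tardiness 18
A: 35→44, due 38, tardiness 6
C: 44→50, due 44, tardiness 6
F: 50→54, due 23, tardiness 31
B: 54→57, due 34, tardiness 23
Sum = 0+18+6+6+31+23 = 84.
SPT (increasing processing time): B F C A E D.
B: 0→3, due 34, tardiness 0
F: 3→7, due 23, tardiness 0
C: 7→13, due 44, tardiness 0
A: 13→22, due 38, tardiness 0
E: 22→39, due 17, tardiness 22
D: 39→57, due 43, tardiness 14
Sum = 0+0+0+0+22+14 = 36.
FIFO (arrival order): A B C D E F.
A: 0→9, due 38, tardiness 0
B: 9→12, due 34, tardiness 0
C: 12→18, due 44, tardiness 0
D: 18→36, due 43, tardiness 0
E: 36→53, due 17, tardiness 36
F: 53→57, due 23, tardiness 34
Sum = 0+0+0+0+36+34 = 70.
EDD (increasing due date): E F B A D C.
E: 0→17, due 17, tardiness 0
F: 17→21, due 23, tardiness 0
B: 21→24, due 34, tardiness 0
A: 24→33, due 38, tardiness 0
D: 33→51, due 43, tardiness 8
C: 51→57, due 44, tardiness 13
Sum = 0+0+0+0+8+13 = 21.
LPT 84, SPT 36, FIFO 70, EDD 21 → minimum 21.

21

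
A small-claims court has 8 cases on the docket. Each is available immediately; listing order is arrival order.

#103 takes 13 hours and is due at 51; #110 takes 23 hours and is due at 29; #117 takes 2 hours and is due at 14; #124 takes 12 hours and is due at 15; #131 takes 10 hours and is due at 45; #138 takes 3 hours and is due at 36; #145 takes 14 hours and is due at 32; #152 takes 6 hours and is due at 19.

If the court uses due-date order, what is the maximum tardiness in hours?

32

EDD (increasing due date): #117 #124 #152 #110 #145 #138 #131 #103.
#117: 0→2, due 14, tardiness 0
#124: 2→14, due 15, tardiness 0
#152: 14→20, due 19, tardiness 1
#110: 20→43, due 29, tardiness 14
#145: 43→57, due 32, tardiness 25
#138: 57→60, due 36, tardiness 24
#131: 60→70, due 45, tardiness 25
#103: 70→83, due 51, tardiness 32
Maximum = 32.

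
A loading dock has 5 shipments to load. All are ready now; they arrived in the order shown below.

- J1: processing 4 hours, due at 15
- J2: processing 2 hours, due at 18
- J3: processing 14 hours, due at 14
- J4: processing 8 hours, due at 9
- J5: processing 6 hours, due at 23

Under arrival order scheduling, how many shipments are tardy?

FIFO (arrival order): J1 J2 J3 J4 J5.
J1: 0→4, due 15, tardiness 0
J2: 4→6, due 18, tardiness 0
J3: 6→20, due 14, tardiness 6
J4: 20→28, due 9, tardiness 19
J5: 28→34, due 23, tardiness 11
Late shipments: 3.

3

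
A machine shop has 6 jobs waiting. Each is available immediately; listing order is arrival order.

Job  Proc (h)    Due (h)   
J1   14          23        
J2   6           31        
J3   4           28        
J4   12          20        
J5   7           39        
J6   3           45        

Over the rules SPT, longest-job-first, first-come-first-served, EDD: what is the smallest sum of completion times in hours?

SPT (increasing processing time): J6 J3 J2 J5 J4 J1.
J6: 0→3
J3: 3→7
J2: 7→13
J5: 13→20
J4: 20→32
J1: 32→46
Sum = 3+7+13+20+32+46 = 121.
LPT (decreasing processing time): J1 J4 J5 J2 J3 J6.
J1: 0→14
J4: 14→26
J5: 26→33
J2: 33→39
J3: 39→43
J6: 43→46
Sum = 14+26+33+39+43+46 = 201.
FIFO (arrival order): J1 J2 J3 J4 J5 J6.
J1: 0→14
J2: 14→20
J3: 20→24
J4: 24→36
J5: 36→43
J6: 43→46
Sum = 14+20+24+36+43+46 = 183.
EDD (increasing due date): J4 J1 J3 J2 J5 J6.
J4: 0→12
J1: 12→26
J3: 26→30
J2: 30→36
J5: 36→43
J6: 43→46
Sum = 12+26+30+36+43+46 = 193.
SPT 121, LPT 201, FIFO 183, EDD 193 → minimum 121.

121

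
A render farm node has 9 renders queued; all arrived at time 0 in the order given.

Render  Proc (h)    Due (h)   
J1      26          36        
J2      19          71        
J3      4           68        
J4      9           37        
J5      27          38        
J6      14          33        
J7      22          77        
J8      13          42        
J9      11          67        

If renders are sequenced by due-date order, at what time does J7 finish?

EDD (increasing due date): J6 J1 J4 J5 J8 J9 J3 J2 J7.
J6: 0→14
J1: 14→40
J4: 40→49
J5: 49→76
J8: 76→89
J9: 89→100
J3: 100→104
J2: 104→123
J7: 123→145

145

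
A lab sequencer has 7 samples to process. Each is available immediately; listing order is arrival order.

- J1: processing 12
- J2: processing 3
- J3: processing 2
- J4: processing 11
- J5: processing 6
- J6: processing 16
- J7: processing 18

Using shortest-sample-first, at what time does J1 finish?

34

SPT (increasing processing time): J3 J2 J5 J4 J1 J6 J7.
J3: 0→2
J2: 2→5
J5: 5→11
J4: 11→22
J1: 22→34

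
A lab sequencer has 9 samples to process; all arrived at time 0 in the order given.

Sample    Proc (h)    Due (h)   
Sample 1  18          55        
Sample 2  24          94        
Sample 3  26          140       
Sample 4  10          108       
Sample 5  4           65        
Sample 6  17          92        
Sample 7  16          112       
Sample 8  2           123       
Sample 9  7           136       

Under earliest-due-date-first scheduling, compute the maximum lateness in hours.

EDD (increasing due date): Sample 1 Sample 5 Sample 6 Sample 2 Sample 4 Sample 7 Sample 8 Sample 9 Sample 3.
Sample 1: 0→18, due 55, lateness -37
Sample 5: 18→22, due 65, lateness -43
Sample 6: 22→39, due 92, lateness -53
Sample 2: 39→63, due 94, lateness -31
Sample 4: 63→73, due 108, lateness -35
Sample 7: 73→89, due 112, lateness -23
Sample 8: 89→91, due 123, lateness -32
Sample 9: 91→98, due 136, lateness -38
Sample 3: 98→124, due 140, lateness -16
Maximum = -16.

-16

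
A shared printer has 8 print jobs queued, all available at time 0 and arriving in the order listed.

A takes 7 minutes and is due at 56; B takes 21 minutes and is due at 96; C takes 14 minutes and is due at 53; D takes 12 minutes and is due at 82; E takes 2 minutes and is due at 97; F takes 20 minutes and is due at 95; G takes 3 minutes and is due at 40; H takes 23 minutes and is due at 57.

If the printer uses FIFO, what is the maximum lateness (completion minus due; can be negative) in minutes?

FIFO (arrival order): A B C D E F G H.
A: 0→7, due 56, lateness -49
B: 7→28, due 96, lateness -68
C: 28→42, due 53, lateness -11
D: 42→54, due 82, lateness -28
E: 54→56, due 97, lateness -41
F: 56→76, due 95, lateness -19
G: 76→79, due 40, lateness 39
H: 79→102, due 57, lateness 45
Maximum = 45.

45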